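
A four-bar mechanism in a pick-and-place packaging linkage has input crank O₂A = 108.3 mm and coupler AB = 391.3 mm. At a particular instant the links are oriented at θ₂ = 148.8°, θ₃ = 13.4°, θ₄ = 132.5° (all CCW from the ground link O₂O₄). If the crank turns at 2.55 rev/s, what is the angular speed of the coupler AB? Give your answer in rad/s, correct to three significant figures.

1.42

ω₂ = 16.02 rad/s (from 2.55 rev/s).
Differentiating the loop-closure r₂e^{iθ₂}+r₃e^{iθ₃}=r₁+r₄e^{iθ₄} gives r₂ω₂e^{iθ₂}+r₃ω₃e^{iθ₃}=r₄ω₄e^{iθ₄}.
Eliminating the other unknown: ω₃ = r₂ω₂ sin(θ₄−θ₂) / [r₃ sin(θ₃−θ₄)].
Numerator sine = -0.28067; denominator sine = -0.87377.
Result = 0.1083·16.02·(-0.28067) / (0.3913·(-0.87377)) = +1.4244 rad/s; magnitude 1.4244 rad/s.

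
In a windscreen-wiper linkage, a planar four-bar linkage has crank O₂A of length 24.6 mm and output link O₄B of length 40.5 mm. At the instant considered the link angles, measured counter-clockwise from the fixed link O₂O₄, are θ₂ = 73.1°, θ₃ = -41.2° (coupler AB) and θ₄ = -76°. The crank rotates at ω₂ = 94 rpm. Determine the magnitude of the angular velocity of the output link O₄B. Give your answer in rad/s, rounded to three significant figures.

9.55

ω₂ = 9.844 rad/s (from 94 rpm).
Differentiating the loop-closure r₂e^{iθ₂}+r₃e^{iθ₃}=r₁+r₄e^{iθ₄} gives r₂ω₂e^{iθ₂}+r₃ω₃e^{iθ₃}=r₄ω₄e^{iθ₄}.
Eliminating the other unknown: ω₄ = r₂ω₂ sin(θ₂−θ₃) / [r₄ sin(θ₄−θ₃)].
Numerator sine = +0.91140; denominator sine = -0.57071.
Result = 0.0246·9.844·(+0.91140) / (0.0405·(-0.57071)) = -9.5484 rad/s; magnitude 9.5484 rad/s.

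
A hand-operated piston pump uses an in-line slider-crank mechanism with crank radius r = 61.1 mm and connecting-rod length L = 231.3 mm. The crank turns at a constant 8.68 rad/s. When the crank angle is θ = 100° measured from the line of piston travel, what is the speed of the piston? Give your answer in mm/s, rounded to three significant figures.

497

ω = 8.68 rad/s
For an in-line slider-crank, x = r cosθ + √(L² − r² sin²θ), so v = −rω sinθ·[1 + r cosθ/√(L² − r² sin²θ)].
With r = 0.0611 m, L = 0.2313 m, θ = 100°: √(L² − r² sin²θ) = 0.22334 m.
v = −0.0611·8.68·0.98481·[1 + 0.0611·-0.17365/0.22334] = -0.49748 m/s.
|v| = 0.49748 m/s = 497.48 mm/s.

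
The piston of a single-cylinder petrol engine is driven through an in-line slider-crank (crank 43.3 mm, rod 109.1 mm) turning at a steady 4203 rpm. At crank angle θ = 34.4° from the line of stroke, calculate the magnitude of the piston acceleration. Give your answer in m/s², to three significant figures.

8280

ω = 2π·4203/60 = 440.1 rad/s
x(θ) = r cosθ + √(L² − r² sin²θ); with ω constant, a = ω²·d²x/dθ².
d²x/dθ² = −r cosθ − r²(cos2θ)/√u − r⁴ sin²2θ/(4u^{3/2}),  u = L² − r² sin²θ = 0.0113044 m².
Substituting r = 0.0433 m, L = 0.1091 m, θ = 34.4°: d²x/dθ² = -0.04274 m.
a = ω²·d²x/dθ² = (440.1)²·(-0.04274) = -8279.6 m/s²;  |a| = 8279.6 m/s².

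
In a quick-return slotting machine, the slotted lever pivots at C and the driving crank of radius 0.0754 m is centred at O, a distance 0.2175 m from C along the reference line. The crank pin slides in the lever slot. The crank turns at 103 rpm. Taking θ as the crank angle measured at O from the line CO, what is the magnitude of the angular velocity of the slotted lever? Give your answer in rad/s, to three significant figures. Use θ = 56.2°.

2.24

ω = 10.79 rad/s (from 103 rpm).
Crank pin A relative to C: A = (d + r cosθ, r sinθ); lever angle φ = atan2(r sinθ, d + r cosθ).
Differentiating tanφ: φ̇ = rω(d cosθ + r)/(d² + r² + 2dr cosθ).
d² + r² + 2dr cosθ = |CA|² = 0.0712373 m²;  d cosθ + r = +0.19639 m.
|ω_lever| = |0.0754·10.79·+0.19639| / 0.0712373 = 2.2421 rad/s.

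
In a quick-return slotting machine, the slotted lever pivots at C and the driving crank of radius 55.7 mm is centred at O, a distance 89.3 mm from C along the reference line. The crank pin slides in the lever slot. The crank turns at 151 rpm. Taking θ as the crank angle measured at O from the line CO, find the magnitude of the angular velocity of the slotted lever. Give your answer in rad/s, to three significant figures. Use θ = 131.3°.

ω = 15.81 rad/s (from 151 rpm).
Crank pin A relative to C: A = (d + r cosθ, r sinθ); lever angle φ = atan2(r sinθ, d + r cosθ).
Differentiating tanφ: φ̇ = rω(d cosθ + r)/(d² + r² + 2dr cosθ).
d² + r² + 2dr cosθ = |CA|² = 0.00451127 m²;  d cosθ + r = -0.0032381 m.
|ω_lever| = |0.0557·15.81·-0.0032381| / 0.00451127 = 0.63221 rad/s.

0.632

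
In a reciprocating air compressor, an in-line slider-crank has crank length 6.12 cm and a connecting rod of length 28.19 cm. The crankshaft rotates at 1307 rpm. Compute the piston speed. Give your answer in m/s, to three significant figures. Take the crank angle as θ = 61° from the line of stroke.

8.11

ω = 2π·1307/60 = 136.9 rad/s
For an in-line slider-crank, x = r cosθ + √(L² − r² sin²θ), so v = −rω sinθ·[1 + r cosθ/√(L² − r² sin²θ)].
With r = 0.0612 m, L = 0.2819 m, θ = 61°: √(L² − r² sin²θ) = 0.27677 m.
v = −0.0612·136.9·0.87462·[1 + 0.0612·0.48481/0.27677] = -8.1115 m/s.
|v| = 8.1115 m/s.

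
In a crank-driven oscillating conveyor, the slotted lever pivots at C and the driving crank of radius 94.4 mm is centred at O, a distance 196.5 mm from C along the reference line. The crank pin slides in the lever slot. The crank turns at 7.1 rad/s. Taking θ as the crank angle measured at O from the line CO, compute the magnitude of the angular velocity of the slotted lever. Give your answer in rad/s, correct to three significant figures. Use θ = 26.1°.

ω = 7.1 rad/s
Crank pin A relative to C: A = (d + r cosθ, r sinθ); lever angle φ = atan2(r sinθ, d + r cosθ).
Differentiating tanφ: φ̇ = rω(d cosθ + r)/(d² + r² + 2dr cosθ).
d² + r² + 2dr cosθ = |CA|² = 0.0808397 m²;  d cosθ + r = +0.27086 m.
|ω_lever| = |0.0944·7.1·+0.27086| / 0.0808397 = 2.2457 rad/s.

2.25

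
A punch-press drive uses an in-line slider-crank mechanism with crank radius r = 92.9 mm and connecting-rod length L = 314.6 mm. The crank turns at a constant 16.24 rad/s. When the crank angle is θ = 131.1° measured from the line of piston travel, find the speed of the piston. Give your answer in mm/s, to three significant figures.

911

ω = 16.24 rad/s
For an in-line slider-crank, x = r cosθ + √(L² − r² sin²θ), so v = −rω sinθ·[1 + r cosθ/√(L² − r² sin²θ)].
With r = 0.0929 m, L = 0.3146 m, θ = 131.1°: √(L² − r² sin²θ) = 0.30671 m.
v = −0.0929·16.24·0.75356·[1 + 0.0929·-0.65738/0.30671] = -0.91053 m/s.
|v| = 0.91053 m/s = 910.53 mm/s.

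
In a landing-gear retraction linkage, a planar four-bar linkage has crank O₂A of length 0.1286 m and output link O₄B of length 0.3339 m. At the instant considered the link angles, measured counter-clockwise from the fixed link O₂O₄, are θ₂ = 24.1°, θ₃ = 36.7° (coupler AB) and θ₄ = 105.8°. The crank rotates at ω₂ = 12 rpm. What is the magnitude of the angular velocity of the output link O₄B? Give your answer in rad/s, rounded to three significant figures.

0.113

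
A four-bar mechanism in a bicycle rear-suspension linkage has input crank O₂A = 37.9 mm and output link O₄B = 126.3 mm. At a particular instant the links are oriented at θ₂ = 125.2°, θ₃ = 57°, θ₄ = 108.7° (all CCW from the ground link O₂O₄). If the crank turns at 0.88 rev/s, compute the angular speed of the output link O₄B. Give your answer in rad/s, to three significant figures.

1.96

ω₂ = 5.529 rad/s (from 0.88 rev/s).
Differentiating the loop-closure r₂e^{iθ₂}+r₃e^{iθ₃}=r₁+r₄e^{iθ₄} gives r₂ω₂e^{iθ₂}+r₃ω₃e^{iθ₃}=r₄ω₄e^{iθ₄}.
Eliminating the other unknown: ω₄ = r₂ω₂ sin(θ₂−θ₃) / [r₄ sin(θ₄−θ₃)].
Numerator sine = +0.92849; denominator sine = +0.78478.
Result = 0.0379·5.529·(+0.92849) / (0.1263·(+0.78478)) = +1.963 rad/s; magnitude 1.963 rad/s.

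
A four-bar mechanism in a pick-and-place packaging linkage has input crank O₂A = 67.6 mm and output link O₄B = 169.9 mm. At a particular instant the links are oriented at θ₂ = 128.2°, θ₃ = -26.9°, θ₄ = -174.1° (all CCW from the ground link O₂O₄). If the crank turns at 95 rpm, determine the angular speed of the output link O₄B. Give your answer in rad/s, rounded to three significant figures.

ω₂ = 9.948 rad/s (from 95 rpm).
Differentiating the loop-closure r₂e^{iθ₂}+r₃e^{iθ₃}=r₁+r₄e^{iθ₄} gives r₂ω₂e^{iθ₂}+r₃ω₃e^{iθ₃}=r₄ω₄e^{iθ₄}.
Eliminating the other unknown: ω₄ = r₂ω₂ sin(θ₂−θ₃) / [r₄ sin(θ₄−θ₃)].
Numerator sine = +0.42104; denominator sine = -0.54171.
Result = 0.0676·9.948·(+0.42104) / (0.1699·(-0.54171)) = -3.0765 rad/s; magnitude 3.0765 rad/s.

3.08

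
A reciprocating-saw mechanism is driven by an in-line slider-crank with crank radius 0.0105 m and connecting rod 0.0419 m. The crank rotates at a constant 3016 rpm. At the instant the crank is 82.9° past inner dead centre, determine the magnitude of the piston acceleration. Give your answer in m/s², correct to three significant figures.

ω = 2π·3016/60 = 315.8 rad/s
x(θ) = r cosθ + √(L² − r² sin²θ); with ω constant, a = ω²·d²x/dθ².
d²x/dθ² = −r cosθ − r²(cos2θ)/√u − r⁴ sin²2θ/(4u^{3/2}),  u = L² − r² sin²θ = 0.00164704 m².
Substituting r = 0.0105 m, L = 0.0419 m, θ = 82.9°: d²x/dθ² = +0.001333 m.
a = ω²·d²x/dθ² = (315.8)²·(+0.001333) = +132.97 m/s²;  |a| = 132.97 m/s².

133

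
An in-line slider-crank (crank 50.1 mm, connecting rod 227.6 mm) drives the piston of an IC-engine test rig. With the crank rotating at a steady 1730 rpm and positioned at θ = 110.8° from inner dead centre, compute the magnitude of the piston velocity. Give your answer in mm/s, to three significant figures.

ω = 2π·1730/60 = 181.2 rad/s
For an in-line slider-crank, x = r cosθ + √(L² − r² sin²θ), so v = −rω sinθ·[1 + r cosθ/√(L² − r² sin²θ)].
With r = 0.0501 m, L = 0.2276 m, θ = 110.8°: √(L² − r² sin²θ) = 0.22273 m.
v = −0.0501·181.2·0.93483·[1 + 0.0501·-0.35511/0.22273] = -7.8071 m/s.
|v| = 7.8071 m/s = 7807.1 mm/s.

7810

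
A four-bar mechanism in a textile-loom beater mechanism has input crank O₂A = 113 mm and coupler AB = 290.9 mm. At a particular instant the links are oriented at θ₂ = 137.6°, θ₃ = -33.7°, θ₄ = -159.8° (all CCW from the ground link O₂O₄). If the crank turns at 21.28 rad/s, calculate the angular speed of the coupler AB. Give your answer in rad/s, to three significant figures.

ω₂ = 21.28 rad/s
Differentiating the loop-closure r₂e^{iθ₂}+r₃e^{iθ₃}=r₁+r₄e^{iθ₄} gives r₂ω₂e^{iθ₂}+r₃ω₃e^{iθ₃}=r₄ω₄e^{iθ₄}.
Eliminating the other unknown: ω₃ = r₂ω₂ sin(θ₄−θ₂) / [r₃ sin(θ₃−θ₄)].
Numerator sine = +0.88782; denominator sine = +0.80799.
Result = 0.113·21.28·(+0.88782) / (0.2909·(+0.80799)) = +9.0829 rad/s; magnitude 9.0829 rad/s.

9.08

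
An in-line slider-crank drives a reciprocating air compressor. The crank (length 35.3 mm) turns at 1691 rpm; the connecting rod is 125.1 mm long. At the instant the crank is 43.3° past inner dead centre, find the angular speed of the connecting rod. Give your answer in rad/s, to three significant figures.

ω = 177.1 rad/s (converted from 1691 rpm).
The rod makes angle φ with the slider axis where L sinφ = r sinθ; differentiating, L cosφ·φ̇ = r ω cosθ.
L cosφ = √(L² − r² sin²θ) = 0.12274 m.
|ω_rod| = r ω |cosθ| / √(L² − r² sin²θ) = 0.0353·177.1·0.72777/0.12274 = 37.066 rad/s.

37.1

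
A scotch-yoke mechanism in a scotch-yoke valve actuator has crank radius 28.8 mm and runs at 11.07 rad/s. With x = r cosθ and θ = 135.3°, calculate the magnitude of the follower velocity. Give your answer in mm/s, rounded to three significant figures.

ω = 11.07 rad/s
x = r cosθ ⇒ ẋ = −rω sinθ.
|v| = rω|sinθ| = 0.0288·11.07·|sin 135.3°| = 0.22425 m/s = 224.25 mm/s.

224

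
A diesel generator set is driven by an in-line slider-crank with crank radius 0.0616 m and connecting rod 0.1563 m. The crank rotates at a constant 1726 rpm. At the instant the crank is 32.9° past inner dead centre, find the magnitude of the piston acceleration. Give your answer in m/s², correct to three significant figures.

2050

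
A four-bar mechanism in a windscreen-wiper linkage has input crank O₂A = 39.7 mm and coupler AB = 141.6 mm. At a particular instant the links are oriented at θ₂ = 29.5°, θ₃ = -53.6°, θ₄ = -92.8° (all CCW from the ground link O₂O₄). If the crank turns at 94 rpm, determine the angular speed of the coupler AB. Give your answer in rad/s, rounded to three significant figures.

ω₂ = 9.844 rad/s (from 94 rpm).
Differentiating the loop-closure r₂e^{iθ₂}+r₃e^{iθ₃}=r₁+r₄e^{iθ₄} gives r₂ω₂e^{iθ₂}+r₃ω₃e^{iθ₃}=r₄ω₄e^{iθ₄}.
Eliminating the other unknown: ω₃ = r₂ω₂ sin(θ₄−θ₂) / [r₃ sin(θ₃−θ₄)].
Numerator sine = -0.84526; denominator sine = +0.63203.
Result = 0.0397·9.844·(-0.84526) / (0.1416·(+0.63203)) = -3.6909 rad/s; magnitude 3.6909 rad/s.

3.69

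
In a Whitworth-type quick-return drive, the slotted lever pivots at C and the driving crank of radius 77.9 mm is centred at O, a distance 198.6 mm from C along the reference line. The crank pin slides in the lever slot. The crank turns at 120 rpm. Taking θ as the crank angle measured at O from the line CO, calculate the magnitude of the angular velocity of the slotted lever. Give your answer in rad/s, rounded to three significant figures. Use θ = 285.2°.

ω = 12.57 rad/s (from 120 rpm).
Crank pin A relative to C: A = (d + r cosθ, r sinθ); lever angle φ = atan2(r sinθ, d + r cosθ).
Differentiating tanφ: φ̇ = rω(d cosθ + r)/(d² + r² + 2dr cosθ).
d² + r² + 2dr cosθ = |CA|² = 0.053623 m²;  d cosθ + r = +0.12997 m.
|ω_lever| = |0.0779·12.57·+0.12997| / 0.053623 = 2.3727 rad/s.

2.37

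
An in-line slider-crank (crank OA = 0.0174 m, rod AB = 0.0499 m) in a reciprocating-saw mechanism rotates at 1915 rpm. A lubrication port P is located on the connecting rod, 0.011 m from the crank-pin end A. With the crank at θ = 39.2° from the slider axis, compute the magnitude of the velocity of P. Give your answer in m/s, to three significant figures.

3.15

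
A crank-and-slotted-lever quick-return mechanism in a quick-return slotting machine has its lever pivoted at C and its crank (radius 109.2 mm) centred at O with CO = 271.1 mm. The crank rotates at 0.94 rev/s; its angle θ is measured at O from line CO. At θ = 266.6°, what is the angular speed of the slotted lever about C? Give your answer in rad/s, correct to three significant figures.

ω = 5.906 rad/s (from 0.94 rev/s).
Crank pin A relative to C: A = (d + r cosθ, r sinθ); lever angle φ = atan2(r sinθ, d + r cosθ).
Differentiating tanφ: φ̇ = rω(d cosθ + r)/(d² + r² + 2dr cosθ).
d² + r² + 2dr cosθ = |CA|² = 0.0819084 m²;  d cosθ + r = +0.093122 m.
|ω_lever| = |0.1092·5.906·+0.093122| / 0.0819084 = 0.73325 rad/s.

0.733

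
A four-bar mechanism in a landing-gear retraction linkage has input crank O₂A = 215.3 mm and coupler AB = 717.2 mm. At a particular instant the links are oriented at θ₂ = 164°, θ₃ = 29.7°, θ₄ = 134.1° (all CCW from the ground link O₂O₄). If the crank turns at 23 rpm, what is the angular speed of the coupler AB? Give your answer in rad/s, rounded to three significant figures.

ω₂ = 2.409 rad/s (from 23 rpm).
Differentiating the loop-closure r₂e^{iθ₂}+r₃e^{iθ₃}=r₁+r₄e^{iθ₄} gives r₂ω₂e^{iθ₂}+r₃ω₃e^{iθ₃}=r₄ω₄e^{iθ₄}.
Eliminating the other unknown: ω₃ = r₂ω₂ sin(θ₄−θ₂) / [r₃ sin(θ₃−θ₄)].
Numerator sine = -0.49849; denominator sine = -0.96858.
Result = 0.2153·2.409·(-0.49849) / (0.7172·(-0.96858)) = +0.37212 rad/s; magnitude 0.37212 rad/s.

0.372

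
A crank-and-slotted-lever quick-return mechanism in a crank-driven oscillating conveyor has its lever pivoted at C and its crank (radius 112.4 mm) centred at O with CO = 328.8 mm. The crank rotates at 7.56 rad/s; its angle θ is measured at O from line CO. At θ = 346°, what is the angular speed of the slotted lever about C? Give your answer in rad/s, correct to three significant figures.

1.90

ω = 7.56 rad/s
Crank pin A relative to C: A = (d + r cosθ, r sinθ); lever angle φ = atan2(r sinθ, d + r cosθ).
Differentiating tanφ: φ̇ = rω(d cosθ + r)/(d² + r² + 2dr cosθ).
d² + r² + 2dr cosθ = |CA|² = 0.192462 m²;  d cosθ + r = +0.43143 m.
|ω_lever| = |0.1124·7.56·+0.43143| / 0.192462 = 1.9048 rad/s.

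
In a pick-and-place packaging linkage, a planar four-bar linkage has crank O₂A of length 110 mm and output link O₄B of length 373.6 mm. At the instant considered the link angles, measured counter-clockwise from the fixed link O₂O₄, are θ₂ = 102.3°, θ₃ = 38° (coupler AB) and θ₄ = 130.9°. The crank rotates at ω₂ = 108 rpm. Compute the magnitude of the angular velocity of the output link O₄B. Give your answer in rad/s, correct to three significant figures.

3.00

ω₂ = 11.31 rad/s (from 108 rpm).
Differentiating the loop-closure r₂e^{iθ₂}+r₃e^{iθ₃}=r₁+r₄e^{iθ₄} gives r₂ω₂e^{iθ₂}+r₃ω₃e^{iθ₃}=r₄ω₄e^{iθ₄}.
Eliminating the other unknown: ω₄ = r₂ω₂ sin(θ₂−θ₃) / [r₄ sin(θ₄−θ₃)].
Numerator sine = +0.90108; denominator sine = +0.99872.
Result = 0.11·11.31·(+0.90108) / (0.3736·(+0.99872)) = +3.0044 rad/s; magnitude 3.0044 rad/s.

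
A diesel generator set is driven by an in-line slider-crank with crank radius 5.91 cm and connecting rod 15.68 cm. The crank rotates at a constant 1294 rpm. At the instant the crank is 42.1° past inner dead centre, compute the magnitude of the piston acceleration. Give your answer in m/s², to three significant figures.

864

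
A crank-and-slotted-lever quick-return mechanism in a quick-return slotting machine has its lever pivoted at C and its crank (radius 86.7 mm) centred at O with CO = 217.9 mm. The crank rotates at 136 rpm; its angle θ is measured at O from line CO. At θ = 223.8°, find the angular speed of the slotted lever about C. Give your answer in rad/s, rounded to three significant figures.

3.14

ω = 14.24 rad/s (from 136 rpm).
Crank pin A relative to C: A = (d + r cosθ, r sinθ); lever angle φ = atan2(r sinθ, d + r cosθ).
Differentiating tanφ: φ̇ = rω(d cosθ + r)/(d² + r² + 2dr cosθ).
d² + r² + 2dr cosθ = |CA|² = 0.0277264 m²;  d cosθ + r = -0.070572 m.
|ω_lever| = |0.0867·14.24·-0.070572| / 0.0277264 = 3.1428 rad/s.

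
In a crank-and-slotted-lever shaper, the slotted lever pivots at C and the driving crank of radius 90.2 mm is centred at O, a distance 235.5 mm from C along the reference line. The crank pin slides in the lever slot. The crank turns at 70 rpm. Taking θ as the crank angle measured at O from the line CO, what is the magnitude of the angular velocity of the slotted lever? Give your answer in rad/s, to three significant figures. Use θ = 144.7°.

2.33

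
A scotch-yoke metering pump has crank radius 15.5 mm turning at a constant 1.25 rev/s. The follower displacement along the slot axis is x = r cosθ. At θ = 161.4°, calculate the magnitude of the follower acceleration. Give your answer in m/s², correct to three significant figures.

ω = 7.854 rad/s (from 1.25 rev/s).
x = r cosθ ⇒ ẍ = −rω² cosθ (ω constant).
|a| = rω²|cosθ| = 0.0155·(7.854)²·|cos 161.4°| = 0.90618 m/s².

0.906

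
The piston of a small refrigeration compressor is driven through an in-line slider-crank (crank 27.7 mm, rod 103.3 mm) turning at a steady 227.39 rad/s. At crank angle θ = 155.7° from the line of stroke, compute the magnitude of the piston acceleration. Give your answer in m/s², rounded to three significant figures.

1050

ω = 227.4 rad/s
x(θ) = r cosθ + √(L² − r² sin²θ); with ω constant, a = ω²·d²x/dθ².
d²x/dθ² = −r cosθ − r²(cos2θ)/√u − r⁴ sin²2θ/(4u^{3/2}),  u = L² − r² sin²θ = 0.010541 m².
Substituting r = 0.0277 m, L = 0.1033 m, θ = 155.7°: d²x/dθ² = +0.020227 m.
a = ω²·d²x/dθ² = (227.4)²·(+0.020227) = +1045.9 m/s²;  |a| = 1045.9 m/s².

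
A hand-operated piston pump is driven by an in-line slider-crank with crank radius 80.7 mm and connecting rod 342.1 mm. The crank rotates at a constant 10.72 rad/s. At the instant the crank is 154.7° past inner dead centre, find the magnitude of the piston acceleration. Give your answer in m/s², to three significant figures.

6.97

ω = 10.72 rad/s
x(θ) = r cosθ + √(L² − r² sin²θ); with ω constant, a = ω²·d²x/dθ².
d²x/dθ² = −r cosθ − r²(cos2θ)/√u − r⁴ sin²2θ/(4u^{3/2}),  u = L² − r² sin²θ = 0.115843 m².
Substituting r = 0.0807 m, L = 0.3421 m, θ = 154.7°: d²x/dθ² = +0.060654 m.
a = ω²·d²x/dθ² = (10.72)²·(+0.060654) = +6.9702 m/s²;  |a| = 6.9702 m/s².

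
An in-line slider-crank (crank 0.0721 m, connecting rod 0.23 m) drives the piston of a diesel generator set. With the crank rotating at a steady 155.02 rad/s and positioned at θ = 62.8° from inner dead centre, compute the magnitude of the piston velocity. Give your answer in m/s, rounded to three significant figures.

ω = 155 rad/s
For an in-line slider-crank, x = r cosθ + √(L² − r² sin²θ), so v = −rω sinθ·[1 + r cosθ/√(L² − r² sin²θ)].
With r = 0.0721 m, L = 0.23 m, θ = 62.8°: √(L² − r² sin²θ) = 0.22088 m.
v = −0.0721·155·0.88942·[1 + 0.0721·0.45710/0.22088] = -11.424 m/s.
|v| = 11.424 m/s.

11.4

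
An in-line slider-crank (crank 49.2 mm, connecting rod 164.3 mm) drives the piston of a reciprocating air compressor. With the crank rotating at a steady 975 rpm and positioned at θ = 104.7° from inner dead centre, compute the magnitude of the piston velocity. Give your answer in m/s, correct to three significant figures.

4.47

ω = 2π·975/60 = 102.1 rad/s
For an in-line slider-crank, x = r cosθ + √(L² − r² sin²θ), so v = −rω sinθ·[1 + r cosθ/√(L² − r² sin²θ)].
With r = 0.0492 m, L = 0.1643 m, θ = 104.7°: √(L² − r² sin²θ) = 0.15726 m.
v = −0.0492·102.1·0.96727·[1 + 0.0492·-0.25376/0.15726] = -4.4732 m/s.
|v| = 4.4732 m/s.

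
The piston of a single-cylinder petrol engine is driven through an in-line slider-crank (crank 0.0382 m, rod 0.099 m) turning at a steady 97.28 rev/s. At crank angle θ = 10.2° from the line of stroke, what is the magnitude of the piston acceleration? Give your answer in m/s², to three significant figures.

19200

ω = 2π·97.3 = 611.2 rad/s
x(θ) = r cosθ + √(L² − r² sin²θ); with ω constant, a = ω²·d²x/dθ².
d²x/dθ² = −r cosθ − r²(cos2θ)/√u − r⁴ sin²2θ/(4u^{3/2}),  u = L² − r² sin²θ = 0.00975524 m².
Substituting r = 0.0382 m, L = 0.099 m, θ = 10.2°: d²x/dθ² = -0.051511 m.
a = ω²·d²x/dθ² = (611.2)²·(-0.051511) = -19245 m/s²;  |a| = 19245 m/s².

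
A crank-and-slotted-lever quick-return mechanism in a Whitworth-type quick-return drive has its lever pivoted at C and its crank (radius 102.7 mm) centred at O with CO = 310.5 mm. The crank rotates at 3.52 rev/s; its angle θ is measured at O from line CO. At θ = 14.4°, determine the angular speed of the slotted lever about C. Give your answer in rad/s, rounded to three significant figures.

5.43

ω = 22.12 rad/s (from 3.52 rev/s).
Crank pin A relative to C: A = (d + r cosθ, r sinθ); lever angle φ = atan2(r sinθ, d + r cosθ).
Differentiating tanφ: φ̇ = rω(d cosθ + r)/(d² + r² + 2dr cosθ).
d² + r² + 2dr cosθ = |CA|² = 0.168731 m²;  d cosθ + r = +0.40345 m.
|ω_lever| = |0.1027·22.12·+0.40345| / 0.168731 = 5.431 rad/s.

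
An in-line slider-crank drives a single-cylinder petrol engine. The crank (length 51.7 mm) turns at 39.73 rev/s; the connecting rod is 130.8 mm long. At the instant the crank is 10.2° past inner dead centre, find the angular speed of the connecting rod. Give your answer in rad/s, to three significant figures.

ω = 249.6 rad/s (converted from 39.73 rev/s).
The rod makes angle φ with the slider axis where L sinφ = r sinθ; differentiating, L cosφ·φ̇ = r ω cosθ.
L cosφ = √(L² − r² sin²θ) = 0.13048 m.
|ω_rod| = r ω |cosθ| / √(L² − r² sin²θ) = 0.0517·249.6·0.98420/0.13048 = 97.348 rad/s.

97.3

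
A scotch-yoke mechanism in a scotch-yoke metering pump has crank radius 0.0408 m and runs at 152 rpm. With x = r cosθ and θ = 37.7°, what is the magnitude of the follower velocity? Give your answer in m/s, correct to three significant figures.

ω = 15.92 rad/s (from 152 rpm).
x = r cosθ ⇒ ẋ = −rω sinθ.
|v| = rω|sinθ| = 0.0408·15.92·|sin 37.7°| = 0.39714 m/s.

0.397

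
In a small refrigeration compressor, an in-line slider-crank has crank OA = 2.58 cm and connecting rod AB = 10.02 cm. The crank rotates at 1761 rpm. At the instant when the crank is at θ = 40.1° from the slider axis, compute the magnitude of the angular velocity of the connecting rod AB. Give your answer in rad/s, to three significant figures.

ω = 184.4 rad/s (converted from 1761 rpm).
The rod makes angle φ with the slider axis where L sinφ = r sinθ; differentiating, L cosφ·φ̇ = r ω cosθ.
L cosφ = √(L² − r² sin²θ) = 0.098812 m.
|ω_rod| = r ω |cosθ| / √(L² − r² sin²θ) = 0.0258·184.4·0.76492/0.098812 = 36.831 rad/s.

36.8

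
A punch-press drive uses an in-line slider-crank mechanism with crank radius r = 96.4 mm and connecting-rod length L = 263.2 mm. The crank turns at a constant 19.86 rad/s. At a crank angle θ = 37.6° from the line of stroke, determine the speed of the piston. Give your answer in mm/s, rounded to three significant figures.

ω = 19.86 rad/s
For an in-line slider-crank, x = r cosθ + √(L² − r² sin²θ), so v = −rω sinθ·[1 + r cosθ/√(L² − r² sin²θ)].
With r = 0.0964 m, L = 0.2632 m, θ = 37.6°: √(L² − r² sin²θ) = 0.25654 m.
v = −0.0964·19.86·0.61015·[1 + 0.0964·0.79229/0.25654] = -1.5159 m/s.
|v| = 1.5159 m/s = 1515.9 mm/s.

1520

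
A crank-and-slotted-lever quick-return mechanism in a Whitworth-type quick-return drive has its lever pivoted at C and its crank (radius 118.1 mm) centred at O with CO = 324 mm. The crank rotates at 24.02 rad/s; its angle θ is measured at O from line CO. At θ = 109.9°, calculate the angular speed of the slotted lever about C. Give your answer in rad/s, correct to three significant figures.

ω = 24.02 rad/s
Crank pin A relative to C: A = (d + r cosθ, r sinθ); lever angle φ = atan2(r sinθ, d + r cosθ).
Differentiating tanφ: φ̇ = rω(d cosθ + r)/(d² + r² + 2dr cosθ).
d² + r² + 2dr cosθ = |CA|² = 0.0928748 m²;  d cosθ + r = +0.007817 m.
|ω_lever| = |0.1181·24.02·+0.007817| / 0.0928748 = 0.23876 rad/s.

0.239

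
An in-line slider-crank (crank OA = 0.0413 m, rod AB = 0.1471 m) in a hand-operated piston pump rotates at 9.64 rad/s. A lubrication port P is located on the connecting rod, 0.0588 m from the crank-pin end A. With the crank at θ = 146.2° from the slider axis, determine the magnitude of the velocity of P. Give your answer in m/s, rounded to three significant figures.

0.282

ω = 9.64 rad/s.  Crank-pin speed |V_A| = rω = 0.39813 m/s, perpendicular to OA.
Rod angle: sinφ = −(r/L) sinθ ⇒ φ = -8.986°; ω_rod = −rω cosθ/√(L²−r²sin²θ) = +2.277 rad/s.
V_P = V_A + ω_rod × AP, with AP = 0.0588 m along the rod.
Components: V_Px = −rω sinθ − a·ω_rod·sinφ = -0.20057 m/s;  V_Py = rω cosθ + a·ω_rod·cosφ = -0.19859 m/s.
|V_P| = √(V_Px² + V_Py²) = 0.28225 m/s.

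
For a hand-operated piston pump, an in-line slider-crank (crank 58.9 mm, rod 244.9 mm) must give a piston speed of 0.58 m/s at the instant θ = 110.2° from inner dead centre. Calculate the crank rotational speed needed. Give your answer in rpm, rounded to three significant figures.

110

For an in-line slider-crank, |v_piston| = rω|sinθ|·[1 + r cosθ/√(L² − r² sin²θ)].
With r = 0.0589 m, L = 0.2449 m, θ = 110.2°: the bracketed kinematic factor |dx/dθ| = 0.050565 m.
ω = v/|dx/dθ| = 0.58/0.050565 = 11.47 rad/s.
N = 60ω/(2π) = 109.53 rpm.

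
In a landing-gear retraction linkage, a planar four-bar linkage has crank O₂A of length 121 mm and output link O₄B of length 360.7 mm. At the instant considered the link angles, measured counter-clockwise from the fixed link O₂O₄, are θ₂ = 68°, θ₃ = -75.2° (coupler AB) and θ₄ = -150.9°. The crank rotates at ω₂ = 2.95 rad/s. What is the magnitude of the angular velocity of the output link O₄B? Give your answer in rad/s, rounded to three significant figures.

ω₂ = 2.95 rad/s
Differentiating the loop-closure r₂e^{iθ₂}+r₃e^{iθ₃}=r₁+r₄e^{iθ₄} gives r₂ω₂e^{iθ₂}+r₃ω₃e^{iθ₃}=r₄ω₄e^{iθ₄}.
Eliminating the other unknown: ω₄ = r₂ω₂ sin(θ₂−θ₃) / [r₄ sin(θ₄−θ₃)].
Numerator sine = +0.59902; denominator sine = -0.96902.
Result = 0.121·2.95·(+0.59902) / (0.3607·(-0.96902)) = -0.61175 rad/s; magnitude 0.61175 rad/s.

0.612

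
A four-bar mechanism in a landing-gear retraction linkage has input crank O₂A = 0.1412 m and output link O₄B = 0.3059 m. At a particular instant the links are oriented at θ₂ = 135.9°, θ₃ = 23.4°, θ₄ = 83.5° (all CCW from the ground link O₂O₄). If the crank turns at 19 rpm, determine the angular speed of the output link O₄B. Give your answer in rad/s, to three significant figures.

0.979

ω₂ = 1.99 rad/s (from 19 rpm).
Differentiating the loop-closure r₂e^{iθ₂}+r₃e^{iθ₃}=r₁+r₄e^{iθ₄} gives r₂ω₂e^{iθ₂}+r₃ω₃e^{iθ₃}=r₄ω₄e^{iθ₄}.
Eliminating the other unknown: ω₄ = r₂ω₂ sin(θ₂−θ₃) / [r₄ sin(θ₄−θ₃)].
Numerator sine = +0.92388; denominator sine = +0.86690.
Result = 0.1412·1.99·(+0.92388) / (0.3059·(+0.86690)) = +0.97878 rad/s; magnitude 0.97878 rad/s.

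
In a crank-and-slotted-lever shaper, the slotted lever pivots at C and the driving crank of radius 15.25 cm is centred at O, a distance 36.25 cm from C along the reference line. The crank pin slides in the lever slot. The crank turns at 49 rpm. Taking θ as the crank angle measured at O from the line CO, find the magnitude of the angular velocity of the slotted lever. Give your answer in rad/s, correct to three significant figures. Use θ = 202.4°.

2.73

ω = 5.131 rad/s (from 49 rpm).
Crank pin A relative to C: A = (d + r cosθ, r sinθ); lever angle φ = atan2(r sinθ, d + r cosθ).
Differentiating tanφ: φ̇ = rω(d cosθ + r)/(d² + r² + 2dr cosθ).
d² + r² + 2dr cosθ = |CA|² = 0.0524424 m²;  d cosθ + r = -0.18265 m.
|ω_lever| = |0.1525·5.131·-0.18265| / 0.0524424 = 2.7254 rad/s.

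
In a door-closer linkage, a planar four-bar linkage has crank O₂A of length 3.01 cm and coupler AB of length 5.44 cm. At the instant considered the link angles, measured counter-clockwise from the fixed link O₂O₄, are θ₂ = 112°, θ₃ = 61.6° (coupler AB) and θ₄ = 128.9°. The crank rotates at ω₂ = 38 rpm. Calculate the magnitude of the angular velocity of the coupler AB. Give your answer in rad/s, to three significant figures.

0.694

ω₂ = 3.979 rad/s (from 38 rpm).
Differentiating the loop-closure r₂e^{iθ₂}+r₃e^{iθ₃}=r₁+r₄e^{iθ₄} gives r₂ω₂e^{iθ₂}+r₃ω₃e^{iθ₃}=r₄ω₄e^{iθ₄}.
Eliminating the other unknown: ω₃ = r₂ω₂ sin(θ₄−θ₂) / [r₃ sin(θ₃−θ₄)].
Numerator sine = +0.29070; denominator sine = -0.92254.
Result = 0.0301·3.979·(+0.29070) / (0.0544·(-0.92254)) = -0.69382 rad/s; magnitude 0.69382 rad/s.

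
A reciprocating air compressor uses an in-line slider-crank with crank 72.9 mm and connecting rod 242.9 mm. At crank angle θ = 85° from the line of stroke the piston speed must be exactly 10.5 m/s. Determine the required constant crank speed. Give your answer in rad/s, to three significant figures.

141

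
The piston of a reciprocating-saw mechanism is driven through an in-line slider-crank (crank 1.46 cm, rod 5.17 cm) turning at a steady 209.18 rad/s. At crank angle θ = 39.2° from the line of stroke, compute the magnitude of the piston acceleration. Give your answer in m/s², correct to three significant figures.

536

ω = 209.2 rad/s
x(θ) = r cosθ + √(L² − r² sin²θ); with ω constant, a = ω²·d²x/dθ².
d²x/dθ² = −r cosθ − r²(cos2θ)/√u − r⁴ sin²2θ/(4u^{3/2}),  u = L² − r² sin²θ = 0.00258774 m².
Substituting r = 0.0146 m, L = 0.0517 m, θ = 39.2°: d²x/dθ² = -0.01224 m.
a = ω²·d²x/dθ² = (209.2)²·(-0.01224) = -535.56 m/s²;  |a| = 535.56 m/s².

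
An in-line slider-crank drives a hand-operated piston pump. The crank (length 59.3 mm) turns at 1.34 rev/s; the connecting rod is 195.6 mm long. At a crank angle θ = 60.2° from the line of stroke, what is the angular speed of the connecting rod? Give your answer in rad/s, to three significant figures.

ω = 8.419 rad/s (converted from 1.34 rev/s).
The rod makes angle φ with the slider axis where L sinφ = r sinθ; differentiating, L cosφ·φ̇ = r ω cosθ.
L cosφ = √(L² − r² sin²θ) = 0.18871 m.
|ω_rod| = r ω |cosθ| / √(L² − r² sin²θ) = 0.0593·8.419·0.49697/0.18871 = 1.3149 rad/s.

1.31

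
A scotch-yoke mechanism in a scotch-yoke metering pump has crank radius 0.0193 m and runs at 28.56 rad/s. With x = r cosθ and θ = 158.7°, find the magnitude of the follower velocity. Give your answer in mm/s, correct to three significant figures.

ω = 28.56 rad/s
x = r cosθ ⇒ ẋ = −rω sinθ.
|v| = rω|sinθ| = 0.0193·28.56·|sin 158.7°| = 0.20023 m/s = 200.23 mm/s.

200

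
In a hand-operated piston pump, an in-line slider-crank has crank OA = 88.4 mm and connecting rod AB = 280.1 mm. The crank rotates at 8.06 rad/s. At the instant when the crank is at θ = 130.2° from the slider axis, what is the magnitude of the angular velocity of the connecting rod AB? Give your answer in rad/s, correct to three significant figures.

1.69

ω = 8.06 rad/s
The rod makes angle φ with the slider axis where L sinφ = r sinθ; differentiating, L cosφ·φ̇ = r ω cosθ.
L cosφ = √(L² − r² sin²θ) = 0.27184 m.
|ω_rod| = r ω |cosθ| / √(L² − r² sin²θ) = 0.0884·8.06·0.64546/0.27184 = 1.6918 rad/s.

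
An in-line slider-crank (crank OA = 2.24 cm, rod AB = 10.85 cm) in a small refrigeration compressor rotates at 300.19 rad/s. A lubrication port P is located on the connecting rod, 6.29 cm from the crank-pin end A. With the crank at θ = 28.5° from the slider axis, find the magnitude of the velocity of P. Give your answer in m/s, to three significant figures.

4.33

ω = 300.2 rad/s.  Crank-pin speed |V_A| = rω = 6.7243 m/s, perpendicular to OA.
Rod angle: sinφ = −(r/L) sinθ ⇒ φ = -5.653°; ω_rod = −rω cosθ/√(L²−r²sin²θ) = -54.731 rad/s.
V_P = V_A + ω_rod × AP, with AP = 0.0629 m along the rod.
Components: V_Px = −rω sinθ − a·ω_rod·sinφ = -3.5477 m/s;  V_Py = rω cosθ + a·ω_rod·cosφ = +2.4836 m/s.
|V_P| = √(V_Px² + V_Py²) = 4.3306 m/s.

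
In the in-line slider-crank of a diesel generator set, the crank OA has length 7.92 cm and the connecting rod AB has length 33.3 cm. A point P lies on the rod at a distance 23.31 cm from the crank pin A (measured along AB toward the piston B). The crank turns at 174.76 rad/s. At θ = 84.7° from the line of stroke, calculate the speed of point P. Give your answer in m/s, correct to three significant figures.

14.0

ω = 174.8 rad/s.  Crank-pin speed |V_A| = rω = 13.841 m/s, perpendicular to OA.
Rod angle: sinφ = −(r/L) sinθ ⇒ φ = -13.699°; ω_rod = −rω cosθ/√(L²−r²sin²θ) = -3.9518 rad/s.
V_P = V_A + ω_rod × AP, with AP = 0.2331 m along the rod.
Components: V_Px = −rω sinθ − a·ω_rod·sinφ = -14 m/s;  V_Py = rω cosθ + a·ω_rod·cosφ = +0.38355 m/s.
|V_P| = √(V_Px² + V_Py²) = 14.005 m/s.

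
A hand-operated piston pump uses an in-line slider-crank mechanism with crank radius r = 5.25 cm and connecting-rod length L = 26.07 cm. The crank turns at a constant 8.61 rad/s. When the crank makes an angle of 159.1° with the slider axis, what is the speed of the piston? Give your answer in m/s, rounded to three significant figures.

ω = 8.61 rad/s
For an in-line slider-crank, x = r cosθ + √(L² − r² sin²θ), so v = −rω sinθ·[1 + r cosθ/√(L² − r² sin²θ)].
With r = 0.0525 m, L = 0.2607 m, θ = 159.1°: √(L² − r² sin²θ) = 0.26003 m.
v = −0.0525·8.61·0.35674·[1 + 0.0525·-0.93420/0.26003] = -0.13084 m/s.
|v| = 0.13084 m/s.

0.131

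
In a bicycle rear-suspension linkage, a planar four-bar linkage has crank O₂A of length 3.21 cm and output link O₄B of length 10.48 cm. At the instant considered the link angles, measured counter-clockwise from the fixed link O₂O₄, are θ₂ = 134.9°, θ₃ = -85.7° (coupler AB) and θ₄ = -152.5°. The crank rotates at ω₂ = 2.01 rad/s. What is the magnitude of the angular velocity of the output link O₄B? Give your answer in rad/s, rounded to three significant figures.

0.436

ω₂ = 2.01 rad/s
Differentiating the loop-closure r₂e^{iθ₂}+r₃e^{iθ₃}=r₁+r₄e^{iθ₄} gives r₂ω₂e^{iθ₂}+r₃ω₃e^{iθ₃}=r₄ω₄e^{iθ₄}.
Eliminating the other unknown: ω₄ = r₂ω₂ sin(θ₂−θ₃) / [r₄ sin(θ₄−θ₃)].
Numerator sine = -0.65077; denominator sine = -0.91914.
Result = 0.0321·2.01·(-0.65077) / (0.1048·(-0.91914)) = +0.4359 rad/s; magnitude 0.4359 rad/s.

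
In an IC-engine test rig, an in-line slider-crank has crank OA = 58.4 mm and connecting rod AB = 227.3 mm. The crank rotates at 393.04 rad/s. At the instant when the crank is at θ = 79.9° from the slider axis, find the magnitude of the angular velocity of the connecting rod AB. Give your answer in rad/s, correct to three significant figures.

ω = 393 rad/s
The rod makes angle φ with the slider axis where L sinφ = r sinθ; differentiating, L cosφ·φ̇ = r ω cosθ.
L cosφ = √(L² − r² sin²θ) = 0.21991 m.
|ω_rod| = r ω |cosθ| / √(L² − r² sin²θ) = 0.0584·393·0.17537/0.21991 = 18.304 rad/s.

18.3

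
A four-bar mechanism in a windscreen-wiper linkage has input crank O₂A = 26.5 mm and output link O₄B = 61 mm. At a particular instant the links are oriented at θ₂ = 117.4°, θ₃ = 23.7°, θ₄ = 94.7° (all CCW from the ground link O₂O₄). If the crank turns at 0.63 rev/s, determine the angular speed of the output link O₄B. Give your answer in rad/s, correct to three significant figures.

ω₂ = 3.958 rad/s (from 0.63 rev/s).
Differentiating the loop-closure r₂e^{iθ₂}+r₃e^{iθ₃}=r₁+r₄e^{iθ₄} gives r₂ω₂e^{iθ₂}+r₃ω₃e^{iθ₃}=r₄ω₄e^{iθ₄}.
Eliminating the other unknown: ω₄ = r₂ω₂ sin(θ₂−θ₃) / [r₄ sin(θ₄−θ₃)].
Numerator sine = +0.99792; denominator sine = +0.94552.
Result = 0.0265·3.958·(+0.99792) / (0.061·(+0.94552)) = +1.8149 rad/s; magnitude 1.8149 rad/s.

1.81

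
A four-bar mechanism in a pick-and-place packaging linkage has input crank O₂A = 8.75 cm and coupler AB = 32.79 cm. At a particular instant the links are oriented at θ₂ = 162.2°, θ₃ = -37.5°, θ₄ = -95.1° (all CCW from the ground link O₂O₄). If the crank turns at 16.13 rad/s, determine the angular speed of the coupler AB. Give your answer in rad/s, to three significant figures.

ω₂ = 16.13 rad/s
Differentiating the loop-closure r₂e^{iθ₂}+r₃e^{iθ₃}=r₁+r₄e^{iθ₄} gives r₂ω₂e^{iθ₂}+r₃ω₃e^{iθ₃}=r₄ω₄e^{iθ₄}.
Eliminating the other unknown: ω₃ = r₂ω₂ sin(θ₄−θ₂) / [r₃ sin(θ₃−θ₄)].
Numerator sine = +0.97553; denominator sine = +0.84433.
Result = 0.0875·16.13·(+0.97553) / (0.3279·(+0.84433)) = +4.9732 rad/s; magnitude 4.9732 rad/s.

4.97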